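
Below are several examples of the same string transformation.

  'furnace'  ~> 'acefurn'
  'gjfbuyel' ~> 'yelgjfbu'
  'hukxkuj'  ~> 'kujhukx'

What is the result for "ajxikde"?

The transformation: move the last 3 characters to the front (rotate right by 3).
Doing the same to "ajxikde": "kdeajxi".

kdeajxi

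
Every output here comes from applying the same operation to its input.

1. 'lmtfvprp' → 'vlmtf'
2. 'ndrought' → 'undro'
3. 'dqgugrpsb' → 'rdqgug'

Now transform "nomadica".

Rule — delete the last 3 characters, then move the last character to the front.
Applying both steps to "nomadica": "nomad", then "dnoma".
(Check on "lmtfvprp": → "lmtfv" → "vlmtf" ✓)

dnoma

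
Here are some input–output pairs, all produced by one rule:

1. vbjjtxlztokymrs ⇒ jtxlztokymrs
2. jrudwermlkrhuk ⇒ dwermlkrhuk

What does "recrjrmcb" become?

rjrmcb

Each output is the input with this applied: delete the first 3 characters.
So "recrjrmcb" becomes "rjrmcb".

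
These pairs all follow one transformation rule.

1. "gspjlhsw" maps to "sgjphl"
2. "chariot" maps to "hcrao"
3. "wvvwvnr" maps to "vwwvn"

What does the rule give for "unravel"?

In each case the input is transformed by: swap each adjacent pair of characters (1↔2, 3↔4, ...), then delete the last 2 characters.
For "unravel", step one produces "nuarevl"; step two turns that into "nuare".

nuare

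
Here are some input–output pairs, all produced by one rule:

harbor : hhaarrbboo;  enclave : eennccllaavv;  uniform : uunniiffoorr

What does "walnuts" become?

Each output is the input with this applied: double every character, then delete the last 2 characters.
Working it through for "walnuts": intermediate "wwaallnnuuttss", final "wwaallnnuutt".
(Check on "harbor": → "hhaarrbboorr" → "hhaarrbboo" ✓)

wwaallnnuutt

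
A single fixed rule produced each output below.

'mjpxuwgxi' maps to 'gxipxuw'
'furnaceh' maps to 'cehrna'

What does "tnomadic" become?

dicoma

In each case the input is transformed by: delete the first 2 characters, then move the last 3 characters to the front (rotate right by 3).
Working it through for "tnomadic": intermediate "omadic", final "dicoma".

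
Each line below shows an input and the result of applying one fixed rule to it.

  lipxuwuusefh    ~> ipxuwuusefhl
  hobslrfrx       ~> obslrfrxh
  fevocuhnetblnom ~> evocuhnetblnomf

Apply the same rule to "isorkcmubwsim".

The pattern: move the first character to the end.
Applying that to "isorkcmubwsim" gives "sorkcmubwsimi".

sorkcmubwsimi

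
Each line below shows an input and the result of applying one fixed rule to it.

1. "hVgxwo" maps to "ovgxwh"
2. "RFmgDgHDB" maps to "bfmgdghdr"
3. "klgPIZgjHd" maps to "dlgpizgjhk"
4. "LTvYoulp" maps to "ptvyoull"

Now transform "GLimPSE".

elimpsg

The rule is to swap the first and last characters, then convert every letter to lowercase.
Working it through for "GLimPSE": intermediate "ELimPSG", final "elimpsg".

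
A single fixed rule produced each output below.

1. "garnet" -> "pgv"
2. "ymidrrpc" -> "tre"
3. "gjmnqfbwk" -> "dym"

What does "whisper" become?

Each output is the input with this applied: shift every letter 2 places forward in the alphabet (wrapping around), then keep only the last 3 characters.
On "whisper": the first step gives "yjkurgt", and the second then gives "rgt".

rgt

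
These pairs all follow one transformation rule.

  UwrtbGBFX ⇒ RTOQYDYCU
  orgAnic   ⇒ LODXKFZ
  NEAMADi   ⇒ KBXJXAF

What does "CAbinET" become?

ZXYFKBQ

The rule is to shift every letter 3 places backward in the alphabet (wrapping around), then convert every letter to uppercase.
Applying that to "CAbinET" gives "ZXYFKBQ".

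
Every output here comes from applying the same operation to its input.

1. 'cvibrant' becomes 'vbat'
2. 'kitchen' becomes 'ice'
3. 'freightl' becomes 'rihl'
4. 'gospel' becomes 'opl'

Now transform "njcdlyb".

jdy

Rule — keep every other character starting from the second (positions 2nd, 4th, 6th, ...).
Applying that to "njcdlyb" gives "jdy".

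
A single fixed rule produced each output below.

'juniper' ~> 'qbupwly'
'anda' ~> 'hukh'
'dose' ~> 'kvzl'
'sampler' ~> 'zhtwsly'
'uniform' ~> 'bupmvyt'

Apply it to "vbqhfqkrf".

cixomxrym

The transformation: shift every letter 7 places forward in the alphabet (wrapping around).
"vbqhfqkrf" → "cixomxrym".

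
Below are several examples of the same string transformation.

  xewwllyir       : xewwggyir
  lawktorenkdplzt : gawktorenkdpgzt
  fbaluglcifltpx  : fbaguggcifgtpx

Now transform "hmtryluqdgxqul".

hmtryguqdgxqug

Each output is the input with this applied: replace every "l" with "g".
For "hmtryluqdgxqul" the result is "hmtryguqdgxqug".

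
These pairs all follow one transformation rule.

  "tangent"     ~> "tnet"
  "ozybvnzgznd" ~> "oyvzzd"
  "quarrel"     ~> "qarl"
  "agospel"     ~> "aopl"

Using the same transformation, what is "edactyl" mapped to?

eatl

Each output is the input with this applied: keep every other character starting from the first (positions 1st, 3rd, 5th, ...).
Doing the same to "edactyl": "eatl".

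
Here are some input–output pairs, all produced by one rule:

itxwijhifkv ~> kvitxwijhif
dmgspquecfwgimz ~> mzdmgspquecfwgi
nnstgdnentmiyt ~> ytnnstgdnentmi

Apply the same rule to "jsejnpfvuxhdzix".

Looking at the pairs, the operation is to move the last 2 characters to the front (rotate right by 2).
Applying that to "jsejnpfvuxhdzix" gives "ixjsejnpfvuxhdz".

ixjsejnpfvuxhdz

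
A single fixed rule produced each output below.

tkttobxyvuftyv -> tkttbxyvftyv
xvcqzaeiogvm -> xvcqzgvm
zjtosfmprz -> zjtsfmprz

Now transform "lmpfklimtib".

The rule is to remove every vowel.
Applying that to "lmpfklimtib" gives "lmpfklmtb".

lmpfklmtb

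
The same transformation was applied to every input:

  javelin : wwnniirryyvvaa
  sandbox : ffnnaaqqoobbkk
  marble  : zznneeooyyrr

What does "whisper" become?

Looking at the pairs, the operation is to shift every letter 13 places forward in the alphabet (wrapping around) — i.e. ROT13, then double every character.
Applying both steps to "whisper": "juvfcre", then "jjuuvvffccrree".

jjuuvvffccrree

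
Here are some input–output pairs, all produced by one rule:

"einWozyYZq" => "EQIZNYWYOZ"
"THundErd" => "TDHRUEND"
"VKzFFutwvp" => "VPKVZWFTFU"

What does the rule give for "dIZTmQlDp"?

DPIDZLTQM

The pattern: take characters alternately from the front and the back (1st, last, 2nd, 2nd-last, ...), then convert every letter to uppercase.
Doing the same to "dIZTmQlDp": "DPIDZLTQM".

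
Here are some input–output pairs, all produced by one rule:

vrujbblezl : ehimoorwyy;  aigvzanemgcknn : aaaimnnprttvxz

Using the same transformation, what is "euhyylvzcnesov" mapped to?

abfhiillmprruy

Looking at the pairs, the operation is to shift every letter 13 places forward in the alphabet (wrapping around) — i.e. ROT13, then sort the characters into alphabetical order.
Applying both steps to "euhyylvzcnesov": "rhullyimparfbi", then "abfhiillmprruy".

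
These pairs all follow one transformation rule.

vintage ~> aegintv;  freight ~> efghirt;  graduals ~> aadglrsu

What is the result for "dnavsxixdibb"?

In each case the input is transformed by: sort the characters into alphabetical order.
So "dnavsxixdibb" becomes "abbddiinsvxx".

abbddiinsvxx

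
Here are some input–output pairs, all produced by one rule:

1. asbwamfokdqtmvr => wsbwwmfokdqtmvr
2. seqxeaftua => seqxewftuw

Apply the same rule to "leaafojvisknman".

The transformation: replace every "a" with "w".
Doing the same to "leaafojvisknman": "lewwfojvisknmwn".

lewwfojvisknmwn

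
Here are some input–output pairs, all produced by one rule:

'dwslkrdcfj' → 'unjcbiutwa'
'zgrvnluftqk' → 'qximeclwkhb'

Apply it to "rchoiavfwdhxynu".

ityfzrmwnuyopel

What's happening: shift every letter 9 places backward in the alphabet (wrapping around).
Applying that to "rchoiavfwdhxynu" gives "ityfzrmwnuyopel".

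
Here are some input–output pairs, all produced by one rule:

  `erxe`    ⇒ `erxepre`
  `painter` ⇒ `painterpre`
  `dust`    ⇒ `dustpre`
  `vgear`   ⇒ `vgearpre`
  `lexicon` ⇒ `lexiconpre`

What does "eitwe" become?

The transformation: append "pre".
For "eitwe" the result is "eitwepre".

eitwepre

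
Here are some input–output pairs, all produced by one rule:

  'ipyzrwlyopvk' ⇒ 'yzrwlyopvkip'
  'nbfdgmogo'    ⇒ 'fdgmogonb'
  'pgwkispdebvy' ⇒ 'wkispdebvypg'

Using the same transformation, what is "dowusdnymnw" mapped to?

What's happening: move the first 2 characters to the end (rotate left by 2).
Applying that to "dowusdnymnw" gives "wusdnymnwdo".

wusdnymnwdo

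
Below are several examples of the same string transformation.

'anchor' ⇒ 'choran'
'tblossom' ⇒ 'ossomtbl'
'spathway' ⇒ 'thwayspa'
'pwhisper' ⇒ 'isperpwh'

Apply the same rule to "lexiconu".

iconulex

What's happening: move the last character to the front, then swap the front and back halves of the string.
"lexiconu" → "ulexicon" → "iconulex".
(Check on "pwhisper": → "rpwhispe" → "isperpwh" ✓)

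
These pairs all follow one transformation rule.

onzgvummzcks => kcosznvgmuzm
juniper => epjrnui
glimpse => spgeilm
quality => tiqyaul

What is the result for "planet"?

enptal

Each output is the input with this applied: move the last 3 characters to the front (rotate right by 3), then swap each adjacent pair of characters (1↔2, 3↔4, ...).
Applying both steps to "planet": "netpla", then "enptal".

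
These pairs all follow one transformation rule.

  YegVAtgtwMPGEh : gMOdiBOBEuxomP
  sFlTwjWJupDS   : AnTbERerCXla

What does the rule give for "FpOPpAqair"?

nXwxXiYIQZ

The rule is to shift every letter 8 places forward in the alphabet (wrapping around), then flip the case of every letter.
Starting from "FpOPpAqair": after the first operation, "NxWXxIyiqz"; after the second, "nXwxXiYIQZ".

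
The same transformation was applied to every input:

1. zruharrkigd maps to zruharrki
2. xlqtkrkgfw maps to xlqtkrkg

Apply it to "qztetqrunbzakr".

qztetqrunbza

Rule — delete the last 2 characters.
"qztetqrunbzakr" → "qztetqrunbza".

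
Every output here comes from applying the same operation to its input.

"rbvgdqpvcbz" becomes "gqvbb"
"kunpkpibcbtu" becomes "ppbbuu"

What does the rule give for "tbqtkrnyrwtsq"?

The transformation: keep every other character starting from the second (positions 2nd, 4th, 6th, ...), then move the first character to the end.
Applying both steps to "tbqtkrnyrwtsq": "btryws", then "trywsb".

trywsb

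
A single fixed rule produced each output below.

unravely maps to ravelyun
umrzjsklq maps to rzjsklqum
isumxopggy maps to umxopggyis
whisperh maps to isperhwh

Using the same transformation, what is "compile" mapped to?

mpileco

Looking at the pairs, the operation is to move the first 2 characters to the end (rotate left by 2).
"compile" → "mpileco".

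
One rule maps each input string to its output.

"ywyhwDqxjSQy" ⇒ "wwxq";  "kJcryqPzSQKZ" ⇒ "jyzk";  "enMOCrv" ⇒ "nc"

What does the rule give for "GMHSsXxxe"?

Each output is the input with this applied: keep one character in every 3, starting at position 2 (positions 2nd, 5th, 8th, ...), then convert every letter to lowercase.
Starting from "GMHSsXxxe": after the first operation, "Msx"; after the second, "msx".
(Check on "ywyhwDqxjSQy": → "wwxQ" → "wwxq" ✓)

msx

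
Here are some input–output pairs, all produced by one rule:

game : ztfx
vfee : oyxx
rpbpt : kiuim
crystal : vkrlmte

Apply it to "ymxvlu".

In each case the input is transformed by: shift every letter 7 places backward in the alphabet (wrapping around).
Doing the same to "ymxvlu": "rfqoen".

rfqoen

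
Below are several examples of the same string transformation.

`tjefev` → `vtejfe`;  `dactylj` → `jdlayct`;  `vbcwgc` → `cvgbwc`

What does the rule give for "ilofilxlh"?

hillxolfi

The transformation: reverse the string, then take characters alternately from the front and the back (1st, last, 2nd, 2nd-last, ...).
On "ilofilxlh" that produces "hillxolfi".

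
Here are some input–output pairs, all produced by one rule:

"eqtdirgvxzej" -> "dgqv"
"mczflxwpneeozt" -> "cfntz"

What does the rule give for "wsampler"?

ams

Rule — sort the characters into alphabetical order, then keep one character in every 3, starting at position 1 (positions 1st, 4th, 7th, ...).
Working it through for "wsampler": intermediate "aelmprsw", final "ams".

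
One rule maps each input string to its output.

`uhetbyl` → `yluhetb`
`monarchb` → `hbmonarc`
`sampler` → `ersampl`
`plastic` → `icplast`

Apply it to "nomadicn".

The rule is to move the last 2 characters to the front (rotate right by 2).
Applying that to "nomadicn" gives "cnnomadi".

cnnomadi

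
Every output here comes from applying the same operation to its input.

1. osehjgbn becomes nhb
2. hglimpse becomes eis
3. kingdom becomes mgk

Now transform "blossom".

msb

Each output is the input with this applied: swap the first and last characters, then keep one character in every 3, starting at position 1 (positions 1st, 4th, 7th, ...).
Applying both steps to "blossom": "mlossob", then "msb".
(Check on "kingdom": → "mingdok" → "mgk" ✓)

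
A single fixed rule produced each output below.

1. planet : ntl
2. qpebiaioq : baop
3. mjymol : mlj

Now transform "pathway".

What's happening: keep every other character starting from the second (positions 2nd, 4th, 6th, ...), then move the first character to the end.
Applying both steps to "pathway": "aha", then "haa".

haa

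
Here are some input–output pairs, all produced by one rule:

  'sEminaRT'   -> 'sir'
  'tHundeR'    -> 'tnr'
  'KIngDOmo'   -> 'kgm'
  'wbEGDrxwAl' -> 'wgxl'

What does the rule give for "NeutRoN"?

Looking at the pairs, the operation is to keep one character in every 3, starting at position 1 (positions 1st, 4th, 7th, ...), then convert every letter to lowercase.
For "NeutRoN", step one produces "NtN"; step two turns that into "ntn".

ntn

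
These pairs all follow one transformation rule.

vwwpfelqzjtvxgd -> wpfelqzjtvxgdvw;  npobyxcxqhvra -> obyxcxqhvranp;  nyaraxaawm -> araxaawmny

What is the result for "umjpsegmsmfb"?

jpsegmsmfbum

The rule is to move the first 2 characters to the end (rotate left by 2).
For "umjpsegmsmfb" the result is "jpsegmsmfbum".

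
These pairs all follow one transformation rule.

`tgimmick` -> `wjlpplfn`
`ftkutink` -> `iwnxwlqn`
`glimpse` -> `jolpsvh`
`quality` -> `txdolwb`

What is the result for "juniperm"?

mxqlshup

Looking at the pairs, the operation is to shift every letter 3 places forward in the alphabet (wrapping around).
Doing the same to "juniperm": "mxqlshup".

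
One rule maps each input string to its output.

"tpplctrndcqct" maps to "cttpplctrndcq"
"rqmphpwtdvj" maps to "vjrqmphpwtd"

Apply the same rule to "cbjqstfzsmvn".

vncbjqstfzsm

The transformation: move the last 2 characters to the front (rotate right by 2).
Applying that to "cbjqstfzsmvn" gives "vncbjqstfzsm".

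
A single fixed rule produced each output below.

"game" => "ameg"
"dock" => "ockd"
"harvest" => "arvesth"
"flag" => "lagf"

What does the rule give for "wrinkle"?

Looking at the pairs, the operation is to move the first character to the end.
For "wrinkle" the result is "rinklew".

rinklew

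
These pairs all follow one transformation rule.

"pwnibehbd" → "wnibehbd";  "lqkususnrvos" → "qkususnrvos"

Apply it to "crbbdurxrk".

rbbdurxrk

Rule — delete the first character.
So "crbbdurxrk" becomes "rbbdurxrk".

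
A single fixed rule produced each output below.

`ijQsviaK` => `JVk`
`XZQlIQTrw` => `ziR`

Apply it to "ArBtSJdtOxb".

What's happening: flip the case of every letter, then keep one character in every 3, starting at position 2 (positions 2nd, 5th, 8th, ...).
Applying both steps to "ArBtSJdtOxb": "aRbTsjDToXB", then "RsTB".

RsTB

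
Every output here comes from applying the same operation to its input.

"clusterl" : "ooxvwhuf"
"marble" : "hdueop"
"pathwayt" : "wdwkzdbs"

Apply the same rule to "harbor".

The transformation: shift every letter 3 places forward in the alphabet (wrapping around), then swap the first and last characters.
On "harbor": the first step gives "kdueru", and the second then gives "uduerk".

uduerk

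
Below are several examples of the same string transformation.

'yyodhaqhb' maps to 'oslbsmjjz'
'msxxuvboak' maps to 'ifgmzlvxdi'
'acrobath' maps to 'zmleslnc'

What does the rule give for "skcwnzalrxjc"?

hyklwciundvn

The transformation: move the first 3 characters to the end (rotate left by 3), then shift every letter 11 places forward in the alphabet (wrapping around).
"skcwnzalrxjc" → "hyklwciundvn".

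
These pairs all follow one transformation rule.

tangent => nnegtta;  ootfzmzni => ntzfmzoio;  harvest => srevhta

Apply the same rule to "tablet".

Each output is the input with this applied: take characters alternately from the front and the back (1st, last, 2nd, 2nd-last, ...), then move the first 3 characters to the end (rotate left by 3).
Starting from "tablet": after the first operation, "ttaebl"; after the second, "ebltta".

ebltta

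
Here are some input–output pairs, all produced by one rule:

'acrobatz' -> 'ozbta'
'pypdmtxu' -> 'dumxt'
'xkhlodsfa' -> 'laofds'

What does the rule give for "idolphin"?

Each output is the input with this applied: delete the first 3 characters, then take characters alternately from the front and the back (1st, last, 2nd, 2nd-last, ...).
Working it through for "idolphin": intermediate "lphin", final "lnpih".

lnpih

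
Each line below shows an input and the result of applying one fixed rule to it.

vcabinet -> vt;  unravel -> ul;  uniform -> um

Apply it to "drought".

Rule — take characters alternately from the front and the back (1st, last, 2nd, 2nd-last, ...), then keep only the first 2 characters.
On "drought": the first step gives "dtrhogu", and the second then gives "dt".

dt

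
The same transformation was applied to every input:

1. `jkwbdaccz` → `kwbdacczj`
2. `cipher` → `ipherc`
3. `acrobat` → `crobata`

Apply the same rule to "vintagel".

intagelv

Looking at the pairs, the operation is to move the first character to the end.
Doing the same to "vintagel": "intagelv".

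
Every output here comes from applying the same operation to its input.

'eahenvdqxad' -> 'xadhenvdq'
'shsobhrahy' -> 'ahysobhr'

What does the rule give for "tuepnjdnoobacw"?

acwepnjdnoob

The rule is to delete the first 2 characters, then move the last 3 characters to the front (rotate right by 3).
On "tuepnjdnoobacw": the first step gives "epnjdnoobacw", and the second then gives "acwepnjdnoob".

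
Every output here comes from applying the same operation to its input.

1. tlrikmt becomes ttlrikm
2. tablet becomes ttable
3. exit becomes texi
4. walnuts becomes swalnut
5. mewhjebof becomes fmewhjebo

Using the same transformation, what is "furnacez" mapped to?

In each case the input is transformed by: move the last character to the front.
For "furnacez" the result is "zfurnace".

zfurnace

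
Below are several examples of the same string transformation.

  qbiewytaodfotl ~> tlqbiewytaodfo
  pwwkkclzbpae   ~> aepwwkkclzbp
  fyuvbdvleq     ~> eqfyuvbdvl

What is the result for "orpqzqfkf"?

kforpqzqf

In each case the input is transformed by: move the last 2 characters to the front (rotate right by 2).
Applying that to "orpqzqfkf" gives "kforpqzqf".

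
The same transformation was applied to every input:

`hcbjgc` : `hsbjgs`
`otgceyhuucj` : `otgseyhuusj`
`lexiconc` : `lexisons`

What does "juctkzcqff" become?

justkzsqff

Each output is the input with this applied: replace every "c" with "s".
For "juctkzcqff" the result is "justkzsqff".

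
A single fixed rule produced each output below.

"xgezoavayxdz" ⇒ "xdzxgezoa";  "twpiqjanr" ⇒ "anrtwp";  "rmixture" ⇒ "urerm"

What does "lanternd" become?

rndla

Rule — move the last 3 characters to the front (rotate right by 3), then delete the last 3 characters.
On "lanternd": the first step gives "rndlante", and the second then gives "rndla".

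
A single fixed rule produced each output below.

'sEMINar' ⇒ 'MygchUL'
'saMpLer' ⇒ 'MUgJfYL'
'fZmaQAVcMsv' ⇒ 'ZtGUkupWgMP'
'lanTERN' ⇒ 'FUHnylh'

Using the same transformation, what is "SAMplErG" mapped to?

In each case the input is transformed by: flip the case of every letter, then shift every letter 6 places backward in the alphabet (wrapping around).
Working it through for "SAMplErG": intermediate "samPLeRg", final "mugJFyLa".
(Check on "sEMINar": → "SeminAR" → "MygchUL" ✓)

mugJFyLa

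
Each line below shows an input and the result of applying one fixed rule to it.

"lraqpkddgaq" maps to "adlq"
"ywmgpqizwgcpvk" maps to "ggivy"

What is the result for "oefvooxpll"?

What's happening: keep one character in every 3, starting at position 1 (positions 1st, 4th, 7th, ...), then sort the characters into alphabetical order.
Starting from "oefvooxpll": after the first operation, "ovxl"; after the second, "lovx".

lovx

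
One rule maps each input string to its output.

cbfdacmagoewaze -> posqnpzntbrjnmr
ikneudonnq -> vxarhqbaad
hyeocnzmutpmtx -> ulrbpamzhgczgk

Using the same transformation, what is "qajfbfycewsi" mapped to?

Rule — shift every letter 13 places forward in the alphabet (wrapping around) — i.e. ROT13.
So "qajfbfycewsi" becomes "dnwsoslprjfv".

dnwsoslprjfv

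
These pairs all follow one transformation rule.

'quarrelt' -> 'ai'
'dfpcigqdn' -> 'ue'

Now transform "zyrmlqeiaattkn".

Rule — shift every letter 11 places backward in the alphabet (wrapping around), then keep only the vowels.
On "zyrmlqeiaattkn": the first step gives "ongbaftxppiizc", and the second then gives "oaii".

oaii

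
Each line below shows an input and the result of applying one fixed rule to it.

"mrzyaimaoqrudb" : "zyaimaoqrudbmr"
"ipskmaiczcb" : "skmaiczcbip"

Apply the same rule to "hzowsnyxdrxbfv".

The rule is to move the first 2 characters to the end (rotate left by 2).
"hzowsnyxdrxbfv" → "owsnyxdrxbfvhz".

owsnyxdrxbfvhz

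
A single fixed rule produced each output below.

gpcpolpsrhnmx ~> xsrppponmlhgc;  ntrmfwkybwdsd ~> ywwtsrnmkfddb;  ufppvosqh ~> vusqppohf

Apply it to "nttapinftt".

Looking at the pairs, the operation is to sort the characters into reverse alphabetical order.
Applying that to "nttapinftt" gives "ttttpnnifa".

ttttpnnifa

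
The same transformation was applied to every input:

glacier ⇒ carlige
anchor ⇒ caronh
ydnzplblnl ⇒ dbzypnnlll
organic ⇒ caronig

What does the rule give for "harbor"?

barroh

Rule — sort the characters into reverse alphabetical order, then move the last 2 characters to the front (rotate right by 2).
For "harbor", step one produces "rrohba"; step two turns that into "barroh".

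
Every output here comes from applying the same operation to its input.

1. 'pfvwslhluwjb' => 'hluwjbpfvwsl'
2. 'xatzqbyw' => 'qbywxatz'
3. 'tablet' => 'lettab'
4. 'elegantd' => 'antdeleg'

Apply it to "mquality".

Rule — swap the front and back halves of the string.
Doing the same to "mquality": "litymqua".

litymqua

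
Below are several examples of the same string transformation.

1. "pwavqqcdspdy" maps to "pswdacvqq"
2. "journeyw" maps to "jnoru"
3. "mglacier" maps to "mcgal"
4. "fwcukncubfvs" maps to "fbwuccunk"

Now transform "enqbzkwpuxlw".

Each output is the input with this applied: delete the last 3 characters, then take characters alternately from the front and the back (1st, last, 2nd, 2nd-last, ...).
Applying both steps to "enqbzkwpuxlw": "enqbzkwpu", then "eunpqwbkz".

eunpqwbkz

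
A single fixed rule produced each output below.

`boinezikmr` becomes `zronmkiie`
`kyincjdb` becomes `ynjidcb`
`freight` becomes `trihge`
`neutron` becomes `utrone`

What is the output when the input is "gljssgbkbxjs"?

In each case the input is transformed by: delete the first character, then sort the characters into reverse alphabetical order.
Starting from "gljssgbkbxjs": after the first operation, "ljssgbkbxjs"; after the second, "xssslkjjgbb".
(Check on "freight": → "reight" → "trihge" ✓)

xssslkjjgbb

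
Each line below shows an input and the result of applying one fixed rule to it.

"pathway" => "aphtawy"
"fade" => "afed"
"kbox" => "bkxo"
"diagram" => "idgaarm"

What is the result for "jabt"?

The transformation: swap each adjacent pair of characters (1↔2, 3↔4, ...).
So "jabt" becomes "ajtb".

ajtb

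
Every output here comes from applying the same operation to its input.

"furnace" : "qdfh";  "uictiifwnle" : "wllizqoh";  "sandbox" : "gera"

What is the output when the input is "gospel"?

The rule is to shift every letter 3 places forward in the alphabet (wrapping around), then delete the first 3 characters.
On "gospel": the first step gives "jrvsho", and the second then gives "sho".
(Check on "uictiifwnle": → "xlfwllizqoh" → "wllizqoh" ✓)

sho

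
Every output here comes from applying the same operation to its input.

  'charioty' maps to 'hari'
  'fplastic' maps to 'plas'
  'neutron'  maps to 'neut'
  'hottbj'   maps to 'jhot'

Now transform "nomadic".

noma

Looking at the pairs, the operation is to move the last 3 characters to the front (rotate right by 3), then keep only the last 4 characters.
Working it through for "nomadic": intermediate "dicnoma", final "noma".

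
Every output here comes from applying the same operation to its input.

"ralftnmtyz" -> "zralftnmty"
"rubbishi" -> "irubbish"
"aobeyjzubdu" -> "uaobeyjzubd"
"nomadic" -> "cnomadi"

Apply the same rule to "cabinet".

The transformation: move the last character to the front.
So "cabinet" becomes "tcabine".

tcabine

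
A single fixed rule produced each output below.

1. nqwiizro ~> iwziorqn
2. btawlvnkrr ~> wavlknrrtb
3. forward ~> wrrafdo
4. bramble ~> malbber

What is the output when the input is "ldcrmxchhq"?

rcxmhcqhdl

Each output is the input with this applied: move the first 2 characters to the end (rotate left by 2), then swap each adjacent pair of characters (1↔2, 3↔4, ...).
For "ldcrmxchhq", step one produces "crmxchhqld"; step two turns that into "rcxmhcqhdl".
(Check on "nqwiizro": → "wiizronq" → "iwziorqn" ✓)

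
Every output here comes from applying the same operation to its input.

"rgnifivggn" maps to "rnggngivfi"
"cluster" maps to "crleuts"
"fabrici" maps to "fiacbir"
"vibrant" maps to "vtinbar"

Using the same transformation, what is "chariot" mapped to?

Each output is the input with this applied: take characters alternately from the front and the back (1st, last, 2nd, 2nd-last, ...).
So "chariot" becomes "cthoair".

cthoair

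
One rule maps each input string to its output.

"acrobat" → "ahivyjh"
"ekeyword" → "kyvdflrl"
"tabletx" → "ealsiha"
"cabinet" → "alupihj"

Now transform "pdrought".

aonbvykw

Each output is the input with this applied: reverse the string, then shift every letter 7 places forward in the alphabet (wrapping around).
Applying both steps to "pdrought": "thguordp", then "aonbvykw".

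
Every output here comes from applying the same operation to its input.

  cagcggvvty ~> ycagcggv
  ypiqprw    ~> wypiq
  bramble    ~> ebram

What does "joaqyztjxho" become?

Each output is the input with this applied: move the last character to the front, then delete the last 2 characters.
For "joaqyztjxho", step one produces "ojoaqyztjxh"; step two turns that into "ojoaqyztj".

ojoaqyztj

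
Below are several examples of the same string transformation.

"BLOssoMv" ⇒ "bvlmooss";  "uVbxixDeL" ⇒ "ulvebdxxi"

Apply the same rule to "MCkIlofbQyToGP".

The rule is to take characters alternately from the front and the back (1st, last, 2nd, 2nd-last, ...), then convert every letter to lowercase.
Applying both steps to "MCkIlofbQyToGP": "MPCGkoITlyoQfb", then "mpcgkoitlyoqfb".

mpcgkoitlyoqfb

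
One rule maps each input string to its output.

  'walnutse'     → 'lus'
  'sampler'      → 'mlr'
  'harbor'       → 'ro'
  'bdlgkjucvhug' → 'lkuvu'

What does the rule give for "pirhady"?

ray

Looking at the pairs, the operation is to delete the first character, then keep every other character starting from the second (positions 2nd, 4th, 6th, ...).
"pirhady" → "irhady" → "ray".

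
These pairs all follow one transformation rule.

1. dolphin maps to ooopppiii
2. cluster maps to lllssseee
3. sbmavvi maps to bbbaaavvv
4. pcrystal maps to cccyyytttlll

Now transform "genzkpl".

Each output is the input with this applied: keep every other character starting from the second (positions 2nd, 4th, 6th, ...), then repeat every character 3 times.
For "genzkpl" the result is "eeezzzppp".

eeezzzppp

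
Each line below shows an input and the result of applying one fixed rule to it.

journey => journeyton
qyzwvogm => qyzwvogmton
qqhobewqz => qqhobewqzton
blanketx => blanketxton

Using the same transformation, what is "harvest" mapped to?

In each case the input is transformed by: append "ton".
For "harvest" the result is "harvestton".

harvestton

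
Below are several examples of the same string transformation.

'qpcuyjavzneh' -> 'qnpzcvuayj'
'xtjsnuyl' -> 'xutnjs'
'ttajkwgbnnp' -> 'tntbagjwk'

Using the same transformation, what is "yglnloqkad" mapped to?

The pattern: delete the last 2 characters, then take characters alternately from the front and the back (1st, last, 2nd, 2nd-last, ...).
Starting from "yglnloqkad": after the first operation, "yglnloqk"; after the second, "ykgqlonl".

ykgqlonl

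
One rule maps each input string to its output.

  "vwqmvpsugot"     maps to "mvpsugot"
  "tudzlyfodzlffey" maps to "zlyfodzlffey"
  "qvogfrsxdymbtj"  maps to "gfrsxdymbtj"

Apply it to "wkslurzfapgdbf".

In each case the input is transformed by: delete the first 3 characters.
So "wkslurzfapgdbf" becomes "lurzfapgdbf".

lurzfapgdbf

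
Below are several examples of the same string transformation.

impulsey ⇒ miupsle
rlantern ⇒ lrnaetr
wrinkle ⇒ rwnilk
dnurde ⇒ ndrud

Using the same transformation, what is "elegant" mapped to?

legena

The transformation: delete the last character, then swap each adjacent pair of characters (1↔2, 3↔4, ...).
For "elegant", step one produces "elegan"; step two turns that into "legena".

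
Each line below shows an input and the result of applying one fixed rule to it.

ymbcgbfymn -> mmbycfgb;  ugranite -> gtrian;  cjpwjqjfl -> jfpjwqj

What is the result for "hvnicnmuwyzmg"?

In each case the input is transformed by: take characters alternately from the front and the back (1st, last, 2nd, 2nd-last, ...), then delete the first 2 characters.
Working it through for "hvnicnmuwyzmg": intermediate "hgvmnziycwnum", final "vmnziycwnum".

vmnziycwnum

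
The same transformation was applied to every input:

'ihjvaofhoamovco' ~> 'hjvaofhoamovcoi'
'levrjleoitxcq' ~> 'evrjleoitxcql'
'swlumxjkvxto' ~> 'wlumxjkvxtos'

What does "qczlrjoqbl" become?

czlrjoqblq

Rule — move the first character to the end.
"qczlrjoqbl" → "czlrjoqblq".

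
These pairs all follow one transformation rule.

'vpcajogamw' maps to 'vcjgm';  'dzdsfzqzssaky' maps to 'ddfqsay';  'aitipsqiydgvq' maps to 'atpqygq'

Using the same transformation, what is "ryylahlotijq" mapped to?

Each output is the input with this applied: keep every other character starting from the first (positions 1st, 3rd, 5th, ...).
Applying that to "ryylahlotijq" gives "ryaltj".

ryaltj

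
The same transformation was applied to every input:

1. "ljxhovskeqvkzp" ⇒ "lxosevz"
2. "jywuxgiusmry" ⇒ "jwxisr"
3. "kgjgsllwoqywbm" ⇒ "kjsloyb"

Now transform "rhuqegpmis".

ruepi

Rule — keep every other character starting from the first (positions 1st, 3rd, 5th, ...).
For "rhuqegpmis" the result is "ruepi".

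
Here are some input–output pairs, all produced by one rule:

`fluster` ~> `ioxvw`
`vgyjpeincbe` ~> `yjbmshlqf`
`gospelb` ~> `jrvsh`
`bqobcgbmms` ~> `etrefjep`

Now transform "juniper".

mxqls

Each output is the input with this applied: delete the last 2 characters, then shift every letter 3 places forward in the alphabet (wrapping around).
Starting from "juniper": after the first operation, "junip"; after the second, "mxqls".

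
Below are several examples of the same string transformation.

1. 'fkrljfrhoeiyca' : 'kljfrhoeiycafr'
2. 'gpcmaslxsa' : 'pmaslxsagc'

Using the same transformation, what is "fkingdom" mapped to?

The rule is to move the first 2 characters to the end (rotate left by 2), then swap the first and last characters.
Starting from "fkingdom": after the first operation, "ingdomfk"; after the second, "kngdomfi".

kngdomfi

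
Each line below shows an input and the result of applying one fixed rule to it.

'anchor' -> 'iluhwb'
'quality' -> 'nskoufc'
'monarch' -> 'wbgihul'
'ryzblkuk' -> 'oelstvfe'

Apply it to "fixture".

The rule is to move the last 2 characters to the front (rotate right by 2), then shift every letter 6 places backward in the alphabet (wrapping around).
For "fixture", step one produces "refixtu"; step two turns that into "lyzcrno".

lyzcrno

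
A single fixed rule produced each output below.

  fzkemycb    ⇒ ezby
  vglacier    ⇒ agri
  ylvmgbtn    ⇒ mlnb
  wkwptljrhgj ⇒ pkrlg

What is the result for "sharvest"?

rhte

Rule — keep every other character starting from the second (positions 2nd, 4th, 6th, ...), then swap each adjacent pair of characters (1↔2, 3↔4, ...).
Applying both steps to "sharvest": "hret", then "rhte".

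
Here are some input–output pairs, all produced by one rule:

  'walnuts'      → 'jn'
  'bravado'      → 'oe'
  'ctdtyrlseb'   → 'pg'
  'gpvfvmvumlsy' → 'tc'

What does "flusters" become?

What's happening: shift every letter 13 places forward in the alphabet (wrapping around) — i.e. ROT13, then keep only the first 2 characters.
Applying both steps to "flusters": "syhfgref", then "sy".

sy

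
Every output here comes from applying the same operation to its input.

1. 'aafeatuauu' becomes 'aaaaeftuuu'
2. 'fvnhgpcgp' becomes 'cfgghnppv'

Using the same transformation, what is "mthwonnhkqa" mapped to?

ahhkmnnoqtw

Each output is the input with this applied: sort the characters into alphabetical order.
On "mthwonnhkqa" that produces "ahhkmnnoqtw".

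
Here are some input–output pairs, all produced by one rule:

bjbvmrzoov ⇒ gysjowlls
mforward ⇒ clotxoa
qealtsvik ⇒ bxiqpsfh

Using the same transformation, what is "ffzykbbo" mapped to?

cwvhyyl

Rule — shift every letter 3 places backward in the alphabet (wrapping around), then delete the first character.
"ffzykbbo" → "ccwvhyyl" → "cwvhyyl".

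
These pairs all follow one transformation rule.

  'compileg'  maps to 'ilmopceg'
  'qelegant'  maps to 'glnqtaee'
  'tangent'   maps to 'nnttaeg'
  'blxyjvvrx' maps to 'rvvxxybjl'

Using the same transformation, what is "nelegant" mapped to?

The pattern: sort the characters into alphabetical order, then move the first 3 characters to the end (rotate left by 3).
Doing the same to "nelegant": "glnntaee".
(Check on "blxyjvvrx": → "bjlrvvxxy" → "rvvxxybjl" ✓)

glnntaee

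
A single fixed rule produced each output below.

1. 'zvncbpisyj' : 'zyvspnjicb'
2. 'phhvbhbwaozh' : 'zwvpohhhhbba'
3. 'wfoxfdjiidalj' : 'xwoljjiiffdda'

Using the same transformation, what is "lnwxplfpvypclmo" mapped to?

yxwvppponmlllfc

In each case the input is transformed by: sort the characters into reverse alphabetical order.
Applying that to "lnwxplfpvypclmo" gives "yxwvppponmlllfc".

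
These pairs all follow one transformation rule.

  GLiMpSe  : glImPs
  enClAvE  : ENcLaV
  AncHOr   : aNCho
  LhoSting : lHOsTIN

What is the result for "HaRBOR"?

hArbo

The rule is to delete the last character, then flip the case of every letter.
Working it through for "HaRBOR": intermediate "HaRBO", final "hArbo".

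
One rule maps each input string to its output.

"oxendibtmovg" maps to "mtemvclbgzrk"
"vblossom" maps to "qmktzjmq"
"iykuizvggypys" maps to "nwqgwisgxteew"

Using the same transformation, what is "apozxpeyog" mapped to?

The rule is to move the last 3 characters to the front (rotate right by 3), then shift every letter 2 places backward in the alphabet (wrapping around).
For "apozxpeyog", step one produces "yogapozxpe"; step two turns that into "wmeynmxvnc".

wmeynmxvnc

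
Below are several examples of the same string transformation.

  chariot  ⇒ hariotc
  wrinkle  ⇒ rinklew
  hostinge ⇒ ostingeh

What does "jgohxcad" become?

Each output is the input with this applied: move the first character to the end.
So "jgohxcad" becomes "gohxcadj".

gohxcadj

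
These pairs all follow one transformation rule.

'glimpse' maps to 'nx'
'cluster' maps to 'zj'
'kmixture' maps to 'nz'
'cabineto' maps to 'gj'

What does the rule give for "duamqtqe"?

Looking at the pairs, the operation is to shift every letter 5 places forward in the alphabet (wrapping around), then keep one character in every 3, starting at position 3 (positions 3rd, 6th, 9th, ...).
Applying both steps to "duamqtqe": "izfrvyvj", then "fy".

fy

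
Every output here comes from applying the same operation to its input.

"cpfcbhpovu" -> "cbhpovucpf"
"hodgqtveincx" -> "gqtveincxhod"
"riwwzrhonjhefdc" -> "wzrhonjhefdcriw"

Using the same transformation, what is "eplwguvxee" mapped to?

What's happening: move the first 3 characters to the end (rotate left by 3).
For "eplwguvxee" the result is "wguvxeeepl".

wguvxeeepl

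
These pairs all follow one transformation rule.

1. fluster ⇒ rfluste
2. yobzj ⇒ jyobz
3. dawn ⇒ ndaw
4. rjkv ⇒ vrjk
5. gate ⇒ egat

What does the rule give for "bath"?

The transformation: move the last character to the front.
Doing the same to "bath": "hbat".

hbat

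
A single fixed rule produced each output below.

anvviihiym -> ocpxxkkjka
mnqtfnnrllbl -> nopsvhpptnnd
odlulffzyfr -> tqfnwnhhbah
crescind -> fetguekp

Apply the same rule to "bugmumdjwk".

mdwiowofly

The transformation: shift every letter 2 places forward in the alphabet (wrapping around), then move the last character to the front.
Working it through for "bugmumdjwk": intermediate "dwiowoflym", final "mdwiowofly".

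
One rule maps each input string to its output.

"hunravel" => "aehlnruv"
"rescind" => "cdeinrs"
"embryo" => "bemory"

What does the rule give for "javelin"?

In each case the input is transformed by: sort the characters into alphabetical order.
On "javelin" that produces "aeijlnv".

aeijlnv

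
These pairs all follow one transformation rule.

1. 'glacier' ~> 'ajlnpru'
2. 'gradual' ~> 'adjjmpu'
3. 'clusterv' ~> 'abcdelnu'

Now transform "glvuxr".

In each case the input is transformed by: shift every letter 9 places forward in the alphabet (wrapping around), then sort the characters into alphabetical order.
On "glvuxr": the first step gives "puedga", and the second then gives "adegpu".

adegpu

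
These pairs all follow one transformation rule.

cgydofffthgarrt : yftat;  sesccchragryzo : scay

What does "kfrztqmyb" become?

rqb

The transformation: keep one character in every 3, starting at position 3 (positions 3rd, 6th, 9th, ...).
On "kfrztqmyb" that produces "rqb".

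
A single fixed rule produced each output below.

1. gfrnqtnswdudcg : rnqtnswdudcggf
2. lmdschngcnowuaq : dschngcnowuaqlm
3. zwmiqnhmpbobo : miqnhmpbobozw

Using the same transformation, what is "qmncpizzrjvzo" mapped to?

ncpizzrjvzoqm

The rule is to move the first 2 characters to the end (rotate left by 2).
Applying that to "qmncpizzrjvzo" gives "ncpizzrjvzoqm".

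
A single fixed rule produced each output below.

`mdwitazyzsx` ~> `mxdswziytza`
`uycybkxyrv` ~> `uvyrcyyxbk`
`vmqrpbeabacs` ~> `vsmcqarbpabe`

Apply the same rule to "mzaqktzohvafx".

In each case the input is transformed by: take characters alternately from the front and the back (1st, last, 2nd, 2nd-last, ...).
On "mzaqktzohvafx" that produces "mxzfaaqvkhtoz".

mxzfaaqvkhtoz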